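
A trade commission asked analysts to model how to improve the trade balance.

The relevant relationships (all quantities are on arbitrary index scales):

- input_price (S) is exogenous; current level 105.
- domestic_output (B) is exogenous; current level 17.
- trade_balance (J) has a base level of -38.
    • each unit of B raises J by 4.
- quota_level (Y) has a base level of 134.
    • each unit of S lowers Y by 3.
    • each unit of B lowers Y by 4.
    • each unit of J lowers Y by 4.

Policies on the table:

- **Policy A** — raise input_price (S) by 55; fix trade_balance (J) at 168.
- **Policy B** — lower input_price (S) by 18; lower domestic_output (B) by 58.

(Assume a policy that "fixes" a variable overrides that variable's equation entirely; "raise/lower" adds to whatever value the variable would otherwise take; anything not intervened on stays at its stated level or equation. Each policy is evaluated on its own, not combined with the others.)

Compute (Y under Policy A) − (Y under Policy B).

-1931

Policy A (S + 55, J := 168):
  S = 105 + 55 = 160
  B = 17
  J = 168
  Y = 134 − 3·160 − 4·17 − 4·168 = -1086
Policy B (S − 18, B − 58):
  S = 105 − 18 = 87
  B = 17 − 58 = -41
  J = -38 + 4·(-41) = -202
  Y = 134 − 3·87 − 4·(-41) − 4·(-202) = 845
Y: -1086 − 845 = -1931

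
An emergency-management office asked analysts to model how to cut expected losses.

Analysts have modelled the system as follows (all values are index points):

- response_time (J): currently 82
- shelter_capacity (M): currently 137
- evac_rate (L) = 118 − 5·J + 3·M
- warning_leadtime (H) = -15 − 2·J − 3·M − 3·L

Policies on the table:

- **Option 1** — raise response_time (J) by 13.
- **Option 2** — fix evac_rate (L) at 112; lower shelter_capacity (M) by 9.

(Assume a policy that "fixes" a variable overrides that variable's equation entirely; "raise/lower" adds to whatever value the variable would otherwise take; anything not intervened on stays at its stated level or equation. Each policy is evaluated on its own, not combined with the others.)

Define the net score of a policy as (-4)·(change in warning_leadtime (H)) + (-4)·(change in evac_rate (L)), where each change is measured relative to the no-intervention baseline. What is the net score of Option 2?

Baseline:
  J = 82
  M = 137
  L = 118 − 5·82 + 3·137 = 119
  H = -15 − 2·82 − 3·137 − 3·119 = -947
Option 2 (L := 112, M − 9):
  J = 82
  M = 137 − 9 = 128
  L = 112
  H = -15 − 2·82 − 3·128 − 3·112 = -899
ΔH = -899 − (-947) = 48; ΔL = 112 − 119 = -7
Score = (-4)·48 + (-4)·(-7) = -164

-164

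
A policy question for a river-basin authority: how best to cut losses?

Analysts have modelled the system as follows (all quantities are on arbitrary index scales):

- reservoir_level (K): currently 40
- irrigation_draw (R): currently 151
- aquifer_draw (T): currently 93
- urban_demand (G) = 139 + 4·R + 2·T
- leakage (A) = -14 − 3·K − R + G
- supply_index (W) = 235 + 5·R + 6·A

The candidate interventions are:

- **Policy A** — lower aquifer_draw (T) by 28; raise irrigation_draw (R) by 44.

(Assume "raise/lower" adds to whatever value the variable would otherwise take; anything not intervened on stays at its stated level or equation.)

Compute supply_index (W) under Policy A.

Policy A (T − 28, R + 44):
  K = 40
  R = 151 + 44 = 195
  T = 93 − 28 = 65
  G = 139 + 4·195 + 2·65 = 1049
  A = -14 − 3·40 − 195 + 1049 = 720
  W = 235 + 5·195 + 6·720 = 5530

5530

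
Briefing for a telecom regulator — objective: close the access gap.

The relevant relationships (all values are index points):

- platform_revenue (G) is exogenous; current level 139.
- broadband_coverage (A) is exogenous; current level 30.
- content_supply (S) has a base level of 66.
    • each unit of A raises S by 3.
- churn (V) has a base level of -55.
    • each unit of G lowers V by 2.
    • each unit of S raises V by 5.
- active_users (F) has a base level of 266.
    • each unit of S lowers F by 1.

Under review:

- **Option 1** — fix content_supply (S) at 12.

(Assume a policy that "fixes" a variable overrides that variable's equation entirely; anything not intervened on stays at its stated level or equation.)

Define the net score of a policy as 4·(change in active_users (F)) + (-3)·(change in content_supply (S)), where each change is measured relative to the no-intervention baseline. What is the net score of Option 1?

1008

Baseline:
  A = 30
  S = 66 + 3·30 = 156
  F = 266 − 156 = 110
Option 1 (S := 12):
  A = 30
  S = 12
  F = 266 − 12 = 254
ΔF = 254 − 110 = 144; ΔS = 12 − 156 = -144
Score = 4·144 + (-3)·(-144) = 1008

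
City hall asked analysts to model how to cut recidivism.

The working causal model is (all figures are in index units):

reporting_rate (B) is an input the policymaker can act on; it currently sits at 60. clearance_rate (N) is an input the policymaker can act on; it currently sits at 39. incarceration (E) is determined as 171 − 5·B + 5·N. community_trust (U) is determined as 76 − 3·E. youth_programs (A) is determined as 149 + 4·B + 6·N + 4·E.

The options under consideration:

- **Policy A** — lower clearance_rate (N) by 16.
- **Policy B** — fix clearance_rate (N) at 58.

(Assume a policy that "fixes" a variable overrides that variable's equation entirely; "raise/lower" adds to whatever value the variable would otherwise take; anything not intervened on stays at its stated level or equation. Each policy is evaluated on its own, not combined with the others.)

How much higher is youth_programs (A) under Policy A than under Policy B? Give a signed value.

Policy A (N − 16):
  B = 60
  N = 39 − 16 = 23
  E = 171 − 5·60 + 5·23 = -14
  A = 149 + 4·60 + 6·23 + 4·(-14) = 471
Policy B (N := 58):
  B = 60
  N = 58
  E = 171 − 5·60 + 5·58 = 161
  A = 149 + 4·60 + 6·58 + 4·161 = 1381
A: 471 − 1381 = -910

-910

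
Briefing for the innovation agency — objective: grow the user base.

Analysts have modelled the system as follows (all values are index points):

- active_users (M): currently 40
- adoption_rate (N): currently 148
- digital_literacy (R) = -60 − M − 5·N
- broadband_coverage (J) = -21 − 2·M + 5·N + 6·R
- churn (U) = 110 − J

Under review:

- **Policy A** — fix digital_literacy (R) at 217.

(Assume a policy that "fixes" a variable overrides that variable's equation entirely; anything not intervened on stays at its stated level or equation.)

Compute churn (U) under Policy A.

-1831

Policy A (R := 217):
  M = 40
  N = 148
  R = 217
  J = -21 − 2·40 + 5·148 + 6·217 = 1941
  U = 110 − 1941 = -1831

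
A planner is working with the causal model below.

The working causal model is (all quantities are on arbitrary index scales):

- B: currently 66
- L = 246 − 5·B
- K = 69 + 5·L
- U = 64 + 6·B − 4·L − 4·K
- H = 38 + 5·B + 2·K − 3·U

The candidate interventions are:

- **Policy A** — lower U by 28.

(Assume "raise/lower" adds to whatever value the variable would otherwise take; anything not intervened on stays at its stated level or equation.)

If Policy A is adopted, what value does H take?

Policy A (U − 28):
  B = 66
  L = 246 − 5·66 = -84
  K = 69 + 5·(-84) = -351
  U = 64 + 6·66 − 4·(-84) − 4·(-351) (−28 from intervention) = 2172
  H = 38 + 5·66 + 2·(-351) − 3·2172 = -6850

-6850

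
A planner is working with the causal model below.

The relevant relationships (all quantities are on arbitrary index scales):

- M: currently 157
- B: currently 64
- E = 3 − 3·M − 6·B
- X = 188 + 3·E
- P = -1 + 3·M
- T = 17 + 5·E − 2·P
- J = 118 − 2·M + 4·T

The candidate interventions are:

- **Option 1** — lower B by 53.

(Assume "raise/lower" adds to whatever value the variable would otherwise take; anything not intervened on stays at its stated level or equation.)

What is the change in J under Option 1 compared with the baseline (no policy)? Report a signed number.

6360

Baseline:
  M = 157
  B = 64
  E = 3 − 3·157 − 6·64 = -852
  P = -1 + 3·157 = 470
  T = 17 + 5·(-852) − 2·470 = -5183
  J = 118 − 2·157 + 4·(-5183) = -20928
Option 1 (B − 53):
  M = 157
  B = 64 − 53 = 11
  E = 3 − 3·157 − 6·11 = -534
  P = -1 + 3·157 = 470
  T = 17 + 5·(-534) − 2·470 = -3593
  J = 118 − 2·157 + 4·(-3593) = -14568
Change in J: -14568 − (-20928) = 6360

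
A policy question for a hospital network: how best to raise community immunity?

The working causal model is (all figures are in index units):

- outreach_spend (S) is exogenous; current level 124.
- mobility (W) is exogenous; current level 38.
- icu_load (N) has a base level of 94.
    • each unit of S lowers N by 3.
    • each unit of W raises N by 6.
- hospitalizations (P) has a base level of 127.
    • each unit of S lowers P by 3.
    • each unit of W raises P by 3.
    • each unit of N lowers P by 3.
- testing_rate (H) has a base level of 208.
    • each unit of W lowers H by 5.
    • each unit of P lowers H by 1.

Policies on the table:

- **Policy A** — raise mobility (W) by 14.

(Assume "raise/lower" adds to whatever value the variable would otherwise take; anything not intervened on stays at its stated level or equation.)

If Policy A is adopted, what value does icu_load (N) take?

34

Policy A (W + 14):
  S = 124
  W = 38 + 14 = 52
  N = 94 − 3·124 + 6·52 = 34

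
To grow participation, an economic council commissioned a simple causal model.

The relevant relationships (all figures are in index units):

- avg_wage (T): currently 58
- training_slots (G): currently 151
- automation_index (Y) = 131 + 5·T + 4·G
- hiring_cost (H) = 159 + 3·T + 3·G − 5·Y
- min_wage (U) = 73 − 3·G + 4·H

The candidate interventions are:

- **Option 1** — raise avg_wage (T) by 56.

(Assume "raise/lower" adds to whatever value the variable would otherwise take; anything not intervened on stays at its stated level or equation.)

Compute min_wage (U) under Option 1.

-22664

Option 1 (T + 56):
  T = 58 + 56 = 114
  G = 151
  Y = 131 + 5·114 + 4·151 = 1305
  H = 159 + 3·114 + 3·151 − 5·1305 = -5571
  U = 73 − 3·151 + 4·(-5571) = -22664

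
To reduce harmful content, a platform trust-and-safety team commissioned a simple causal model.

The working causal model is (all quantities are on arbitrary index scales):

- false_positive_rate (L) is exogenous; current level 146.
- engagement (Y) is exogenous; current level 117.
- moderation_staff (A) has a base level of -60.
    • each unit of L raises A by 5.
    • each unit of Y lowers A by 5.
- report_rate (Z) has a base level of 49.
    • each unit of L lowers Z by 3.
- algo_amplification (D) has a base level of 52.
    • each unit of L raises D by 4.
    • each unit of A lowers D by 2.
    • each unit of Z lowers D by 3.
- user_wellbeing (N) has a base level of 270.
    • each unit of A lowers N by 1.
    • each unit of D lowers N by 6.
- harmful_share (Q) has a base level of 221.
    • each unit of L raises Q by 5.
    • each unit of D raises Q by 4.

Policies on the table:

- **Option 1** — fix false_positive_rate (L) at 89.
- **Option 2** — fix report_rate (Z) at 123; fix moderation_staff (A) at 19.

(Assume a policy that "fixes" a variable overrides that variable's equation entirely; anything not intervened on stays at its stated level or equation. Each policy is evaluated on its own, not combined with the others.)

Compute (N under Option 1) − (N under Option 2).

-7179

Option 1 (L := 89):
  L = 89
  Y = 117
  A = -60 + 5·89 − 5·117 = -200
  Z = 49 − 3·89 = -218
  D = 52 + 4·89 − 2·(-200) − 3·(-218) = 1462
  N = 270 − (-200) − 6·1462 = -8302
Option 2 (Z := 123, A := 19):
  L = 146
  Y = 117
  A = 19
  Z = 123
  D = 52 + 4·146 − 2·19 − 3·123 = 229
  N = 270 − 19 − 6·229 = -1123
N: -8302 − (-1123) = -7179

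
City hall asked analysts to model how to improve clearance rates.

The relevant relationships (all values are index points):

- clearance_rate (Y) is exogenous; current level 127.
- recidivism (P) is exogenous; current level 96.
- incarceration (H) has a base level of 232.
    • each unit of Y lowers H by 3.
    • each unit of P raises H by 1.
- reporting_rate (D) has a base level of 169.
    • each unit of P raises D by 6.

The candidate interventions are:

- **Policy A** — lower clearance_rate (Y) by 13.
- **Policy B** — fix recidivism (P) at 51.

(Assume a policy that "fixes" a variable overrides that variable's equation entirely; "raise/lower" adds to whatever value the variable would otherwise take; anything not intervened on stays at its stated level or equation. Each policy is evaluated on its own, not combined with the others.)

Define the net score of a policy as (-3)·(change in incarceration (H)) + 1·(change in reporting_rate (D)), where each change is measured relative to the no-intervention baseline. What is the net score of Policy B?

Baseline:
  Y = 127
  P = 96
  H = 232 − 3·127 + 96 = -53
  D = 169 + 6·96 = 745
Policy B (P := 51):
  Y = 127
  P = 51
  H = 232 − 3·127 + 51 = -98
  D = 169 + 6·51 = 475
ΔH = -98 − (-53) = -45; ΔD = 475 − 745 = -270
Score = (-3)·(-45) + 1·(-270) = -135

-135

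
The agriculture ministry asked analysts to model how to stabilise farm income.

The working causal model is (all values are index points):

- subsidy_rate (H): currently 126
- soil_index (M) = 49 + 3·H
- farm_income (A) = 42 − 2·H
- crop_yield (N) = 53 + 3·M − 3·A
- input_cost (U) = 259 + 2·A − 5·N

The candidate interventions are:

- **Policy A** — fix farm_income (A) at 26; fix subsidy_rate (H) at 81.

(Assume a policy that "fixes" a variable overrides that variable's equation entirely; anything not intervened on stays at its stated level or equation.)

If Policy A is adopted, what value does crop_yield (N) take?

851

Policy A (A := 26, H := 81):
  H = 81
  M = 49 + 3·81 = 292
  A = 26
  N = 53 + 3·292 − 3·26 = 851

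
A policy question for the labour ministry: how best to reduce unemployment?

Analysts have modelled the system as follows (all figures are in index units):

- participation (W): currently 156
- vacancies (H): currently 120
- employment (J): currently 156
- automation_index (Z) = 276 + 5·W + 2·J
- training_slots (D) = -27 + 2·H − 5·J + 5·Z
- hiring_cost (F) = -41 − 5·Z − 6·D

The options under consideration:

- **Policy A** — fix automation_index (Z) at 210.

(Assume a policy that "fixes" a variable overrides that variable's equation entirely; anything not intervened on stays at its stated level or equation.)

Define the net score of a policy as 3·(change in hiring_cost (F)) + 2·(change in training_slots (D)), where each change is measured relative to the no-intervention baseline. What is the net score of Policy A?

Baseline:
  W = 156
  H = 120
  J = 156
  Z = 276 + 5·156 + 2·156 = 1368
  D = -27 + 2·120 − 5·156 + 5·1368 = 6273
  F = -41 − 5·1368 − 6·6273 = -44519
Policy A (Z := 210):
  W = 156
  H = 120
  J = 156
  Z = 210
  D = -27 + 2·120 − 5·156 + 5·210 = 483
  F = -41 − 5·210 − 6·483 = -3989
ΔF = -3989 − (-44519) = 40530; ΔD = 483 − 6273 = -5790
Score = 3·40530 + 2·(-5790) = 110010

110010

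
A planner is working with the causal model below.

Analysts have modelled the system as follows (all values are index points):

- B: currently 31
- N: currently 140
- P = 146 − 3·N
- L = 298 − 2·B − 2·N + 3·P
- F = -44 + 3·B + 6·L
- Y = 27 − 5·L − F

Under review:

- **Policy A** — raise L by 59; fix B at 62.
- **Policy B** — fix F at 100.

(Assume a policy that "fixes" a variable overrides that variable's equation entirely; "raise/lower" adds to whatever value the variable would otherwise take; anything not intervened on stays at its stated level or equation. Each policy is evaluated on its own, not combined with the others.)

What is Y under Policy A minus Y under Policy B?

Policy A (L + 59, B := 62):
  B = 62
  N = 140
  P = 146 − 3·140 = -274
  L = 298 − 2·62 − 2·140 + 3·(-274) (+59 from intervention) = -869
  F = -44 + 3·62 + 6·(-869) = -5072
  Y = 27 − 5·(-869) − (-5072) = 9444
Policy B (F := 100):
  B = 31
  N = 140
  P = 146 − 3·140 = -274
  L = 298 − 2·31 − 2·140 + 3·(-274) = -866
  F = 100
  Y = 27 − 5·(-866) − 100 = 4257
Y: 9444 − 4257 = 5187

5187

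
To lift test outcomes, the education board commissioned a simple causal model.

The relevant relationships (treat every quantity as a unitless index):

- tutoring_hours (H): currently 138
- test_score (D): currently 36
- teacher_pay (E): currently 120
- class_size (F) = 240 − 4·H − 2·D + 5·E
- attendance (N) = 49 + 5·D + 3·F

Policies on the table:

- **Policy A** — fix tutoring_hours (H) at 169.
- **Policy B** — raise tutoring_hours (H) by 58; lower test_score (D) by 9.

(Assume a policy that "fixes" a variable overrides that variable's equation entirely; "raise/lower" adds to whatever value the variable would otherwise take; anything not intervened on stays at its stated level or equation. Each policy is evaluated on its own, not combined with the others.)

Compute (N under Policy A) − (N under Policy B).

Policy A (H := 169):
  H = 169
  D = 36
  E = 120
  F = 240 − 4·169 − 2·36 + 5·120 = 92
  N = 49 + 5·36 + 3·92 = 505
Policy B (H + 58, D − 9):
  H = 138 + 58 = 196
  D = 36 − 9 = 27
  E = 120
  F = 240 − 4·196 − 2·27 + 5·120 = 2
  N = 49 + 5·27 + 3·2 = 190
N: 505 − 190 = 315

315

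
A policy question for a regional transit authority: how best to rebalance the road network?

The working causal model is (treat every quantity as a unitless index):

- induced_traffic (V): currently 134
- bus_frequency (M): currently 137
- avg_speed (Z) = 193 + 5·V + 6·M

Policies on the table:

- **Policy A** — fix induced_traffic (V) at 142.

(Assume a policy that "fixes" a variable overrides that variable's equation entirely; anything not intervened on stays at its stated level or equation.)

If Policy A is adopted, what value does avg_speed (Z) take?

Policy A (V := 142):
  V = 142
  M = 137
  Z = 193 + 5·142 + 6·137 = 1725

1725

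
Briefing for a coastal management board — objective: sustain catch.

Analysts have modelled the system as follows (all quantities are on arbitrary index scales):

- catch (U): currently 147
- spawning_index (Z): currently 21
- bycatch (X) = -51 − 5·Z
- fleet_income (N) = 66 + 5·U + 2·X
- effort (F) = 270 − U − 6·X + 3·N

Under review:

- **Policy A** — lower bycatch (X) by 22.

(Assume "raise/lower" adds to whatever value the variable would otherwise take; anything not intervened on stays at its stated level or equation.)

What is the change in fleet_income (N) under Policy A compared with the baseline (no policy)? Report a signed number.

-44

Baseline:
  U = 147
  Z = 21
  X = -51 − 5·21 = -156
  N = 66 + 5·147 + 2·(-156) = 489
Policy A (X − 22):
  U = 147
  Z = 21
  X = -51 − 5·21 (−22 from intervention) = -178
  N = 66 + 5·147 + 2·(-178) = 445
Change in N: 445 − 489 = -44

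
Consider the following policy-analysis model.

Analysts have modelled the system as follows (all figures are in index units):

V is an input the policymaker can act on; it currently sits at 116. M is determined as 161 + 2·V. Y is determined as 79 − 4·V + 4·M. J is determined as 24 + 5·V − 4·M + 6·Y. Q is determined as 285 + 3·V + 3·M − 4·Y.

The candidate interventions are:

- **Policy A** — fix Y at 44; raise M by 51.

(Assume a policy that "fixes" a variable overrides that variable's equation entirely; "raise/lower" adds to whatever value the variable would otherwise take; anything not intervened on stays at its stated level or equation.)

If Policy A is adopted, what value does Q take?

1789

Policy A (Y := 44, M + 51):
  V = 116
  M = 161 + 2·116 (+51 from intervention) = 444
  Y = 44
  Q = 285 + 3·116 + 3·444 − 4·44 = 1789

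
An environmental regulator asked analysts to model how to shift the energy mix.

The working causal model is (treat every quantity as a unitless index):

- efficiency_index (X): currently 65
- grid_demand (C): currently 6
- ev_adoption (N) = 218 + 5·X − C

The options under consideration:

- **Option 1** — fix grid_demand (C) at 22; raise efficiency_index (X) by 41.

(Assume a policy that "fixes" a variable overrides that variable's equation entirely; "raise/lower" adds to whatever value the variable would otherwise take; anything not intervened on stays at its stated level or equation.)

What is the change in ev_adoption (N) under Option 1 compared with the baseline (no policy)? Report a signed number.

Baseline:
  X = 65
  C = 6
  N = 218 + 5·65 − 6 = 537
Option 1 (C := 22, X + 41):
  X = 65 + 41 = 106
  C = 22
  N = 218 + 5·106 − 22 = 726
Change in N: 726 − 537 = 189

189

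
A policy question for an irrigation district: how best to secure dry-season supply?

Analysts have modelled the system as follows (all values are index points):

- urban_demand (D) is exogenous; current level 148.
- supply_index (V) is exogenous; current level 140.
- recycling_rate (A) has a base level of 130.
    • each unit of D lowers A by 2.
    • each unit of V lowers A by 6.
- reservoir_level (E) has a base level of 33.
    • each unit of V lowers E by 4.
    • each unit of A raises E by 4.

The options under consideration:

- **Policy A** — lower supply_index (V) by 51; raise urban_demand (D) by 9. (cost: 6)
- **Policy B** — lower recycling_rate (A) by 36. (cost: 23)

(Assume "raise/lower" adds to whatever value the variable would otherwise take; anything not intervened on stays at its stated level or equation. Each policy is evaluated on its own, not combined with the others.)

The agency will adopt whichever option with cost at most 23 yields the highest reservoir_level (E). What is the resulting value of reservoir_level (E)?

Policy A (V − 51, D + 9):
  D = 148 + 9 = 157
  V = 140 − 51 = 89
  A = 130 − 2·157 − 6·89 = -718
  E = 33 − 4·89 + 4·(-718) = -3195
Policy B (A − 36):
  D = 148
  V = 140
  A = 130 − 2·148 − 6·140 (−36 from intervention) = -1042
  E = 33 − 4·140 + 4·(-1042) = -4695
Comparing — Policy A: E=-3195, Policy B: E=-4695. Highest is -3195 (Policy A).

-3195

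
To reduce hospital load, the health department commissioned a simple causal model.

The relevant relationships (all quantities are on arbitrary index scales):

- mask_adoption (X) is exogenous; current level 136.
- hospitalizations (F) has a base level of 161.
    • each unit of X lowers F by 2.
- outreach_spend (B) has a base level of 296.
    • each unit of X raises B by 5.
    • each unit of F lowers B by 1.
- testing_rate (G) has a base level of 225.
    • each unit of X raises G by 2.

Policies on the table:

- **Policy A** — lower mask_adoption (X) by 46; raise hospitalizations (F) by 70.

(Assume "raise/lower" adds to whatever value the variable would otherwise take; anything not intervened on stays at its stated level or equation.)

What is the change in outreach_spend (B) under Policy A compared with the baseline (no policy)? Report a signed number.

-392

Baseline:
  X = 136
  F = 161 − 2·136 = -111
  B = 296 + 5·136 − (-111) = 1087
Policy A (X − 46, F + 70):
  X = 136 − 46 = 90
  F = 161 − 2·90 (+70 from intervention) = 51
  B = 296 + 5·90 − 51 = 695
Change in B: 695 − 1087 = -392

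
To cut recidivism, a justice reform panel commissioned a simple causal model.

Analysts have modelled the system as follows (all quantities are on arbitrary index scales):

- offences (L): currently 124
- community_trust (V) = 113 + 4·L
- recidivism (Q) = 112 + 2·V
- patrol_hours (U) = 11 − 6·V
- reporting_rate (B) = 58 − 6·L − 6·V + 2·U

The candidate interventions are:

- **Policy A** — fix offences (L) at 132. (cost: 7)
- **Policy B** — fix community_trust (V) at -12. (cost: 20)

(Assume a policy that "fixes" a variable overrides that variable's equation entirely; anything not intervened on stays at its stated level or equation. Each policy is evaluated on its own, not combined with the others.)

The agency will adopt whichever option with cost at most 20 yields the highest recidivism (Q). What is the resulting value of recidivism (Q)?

Policy A (L := 132):
  L = 132
  V = 113 + 4·132 = 641
  Q = 112 + 2·641 = 1394
Policy B (V := -12):
  L = 124
  V = -12
  Q = 112 + 2·(-12) = 88
Comparing — Policy A: Q=1394, Policy B: Q=88. Highest is 1394 (Policy A).

1394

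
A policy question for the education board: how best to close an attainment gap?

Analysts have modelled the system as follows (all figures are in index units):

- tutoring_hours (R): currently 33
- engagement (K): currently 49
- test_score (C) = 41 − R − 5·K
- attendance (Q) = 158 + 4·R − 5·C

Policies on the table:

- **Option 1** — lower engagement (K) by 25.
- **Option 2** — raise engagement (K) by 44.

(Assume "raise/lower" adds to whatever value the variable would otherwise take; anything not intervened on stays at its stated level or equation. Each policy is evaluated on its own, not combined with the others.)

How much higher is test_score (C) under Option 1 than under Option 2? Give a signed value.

345

Option 1 (K − 25):
  R = 33
  K = 49 − 25 = 24
  C = 41 − 33 − 5·24 = -112
Option 2 (K + 44):
  R = 33
  K = 49 + 44 = 93
  C = 41 − 33 − 5·93 = -457
C: -112 − (-457) = 345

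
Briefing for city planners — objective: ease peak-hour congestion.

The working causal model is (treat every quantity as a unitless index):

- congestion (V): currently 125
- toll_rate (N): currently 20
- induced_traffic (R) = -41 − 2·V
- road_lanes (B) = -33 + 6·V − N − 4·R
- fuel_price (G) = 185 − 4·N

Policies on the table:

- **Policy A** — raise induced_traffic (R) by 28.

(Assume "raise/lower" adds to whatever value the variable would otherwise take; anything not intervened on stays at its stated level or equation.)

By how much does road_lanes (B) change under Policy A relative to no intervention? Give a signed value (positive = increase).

Baseline:
  V = 125
  N = 20
  R = -41 − 2·125 = -291
  B = -33 + 6·125 − 20 − 4·(-291) = 1861
Policy A (R + 28):
  V = 125
  N = 20
  R = -41 − 2·125 (+28 from intervention) = -263
  B = -33 + 6·125 − 20 − 4·(-263) = 1749
Change in B: 1749 − 1861 = -112

-112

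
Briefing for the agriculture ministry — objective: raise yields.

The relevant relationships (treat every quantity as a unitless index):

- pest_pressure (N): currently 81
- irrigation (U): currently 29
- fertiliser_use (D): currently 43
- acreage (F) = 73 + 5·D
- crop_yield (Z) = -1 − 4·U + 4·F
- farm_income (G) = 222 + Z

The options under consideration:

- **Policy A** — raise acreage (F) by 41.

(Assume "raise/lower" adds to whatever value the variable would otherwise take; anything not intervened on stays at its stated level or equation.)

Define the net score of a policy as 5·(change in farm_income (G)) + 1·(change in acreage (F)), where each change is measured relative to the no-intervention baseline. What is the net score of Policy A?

Baseline:
  U = 29
  D = 43
  F = 73 + 5·43 = 288
  Z = -1 − 4·29 + 4·288 = 1035
  G = 222 + 1035 = 1257
Policy A (F + 41):
  U = 29
  D = 43
  F = 73 + 5·43 (+41 from intervention) = 329
  Z = -1 − 4·29 + 4·329 = 1199
  G = 222 + 1199 = 1421
ΔG = 1421 − 1257 = 164; ΔF = 329 − 288 = 41
Score = 5·164 + 1·41 = 861

861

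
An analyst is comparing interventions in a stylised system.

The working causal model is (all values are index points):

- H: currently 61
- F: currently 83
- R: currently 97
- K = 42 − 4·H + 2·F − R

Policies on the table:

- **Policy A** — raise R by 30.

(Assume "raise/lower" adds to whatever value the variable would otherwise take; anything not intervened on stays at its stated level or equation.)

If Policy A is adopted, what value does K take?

-163

Policy A (R + 30):
  H = 61
  F = 83
  R = 97 + 30 = 127
  K = 42 − 4·61 + 2·83 − 127 = -163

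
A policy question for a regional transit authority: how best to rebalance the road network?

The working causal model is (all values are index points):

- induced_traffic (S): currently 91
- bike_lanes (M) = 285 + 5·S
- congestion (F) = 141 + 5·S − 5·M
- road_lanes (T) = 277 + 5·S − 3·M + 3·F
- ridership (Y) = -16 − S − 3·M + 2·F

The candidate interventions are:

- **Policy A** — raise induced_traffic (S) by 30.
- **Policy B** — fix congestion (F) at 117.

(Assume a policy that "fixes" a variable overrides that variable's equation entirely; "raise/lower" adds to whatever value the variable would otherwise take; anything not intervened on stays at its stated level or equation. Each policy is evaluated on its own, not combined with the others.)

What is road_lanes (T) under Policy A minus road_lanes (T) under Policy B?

Policy A (S + 30):
  S = 91 + 30 = 121
  M = 285 + 5·121 = 890
  F = 141 + 5·121 − 5·890 = -3704
  T = 277 + 5·121 − 3·890 + 3·(-3704) = -12900
Policy B (F := 117):
  S = 91
  M = 285 + 5·91 = 740
  F = 117
  T = 277 + 5·91 − 3·740 + 3·117 = -1137
T: -12900 − (-1137) = -11763

-11763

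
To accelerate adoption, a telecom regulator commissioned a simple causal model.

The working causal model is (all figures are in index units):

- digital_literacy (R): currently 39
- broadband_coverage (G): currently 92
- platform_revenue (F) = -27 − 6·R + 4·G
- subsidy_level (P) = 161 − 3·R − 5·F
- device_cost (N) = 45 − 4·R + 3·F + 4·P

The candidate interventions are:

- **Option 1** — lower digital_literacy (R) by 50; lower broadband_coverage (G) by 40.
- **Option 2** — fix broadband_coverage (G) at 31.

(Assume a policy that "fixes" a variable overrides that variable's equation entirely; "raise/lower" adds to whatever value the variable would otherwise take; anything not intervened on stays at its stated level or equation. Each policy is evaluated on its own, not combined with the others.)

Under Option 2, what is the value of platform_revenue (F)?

Option 2 (G := 31):
  R = 39
  G = 31
  F = -27 − 6·39 + 4·31 = -137

-137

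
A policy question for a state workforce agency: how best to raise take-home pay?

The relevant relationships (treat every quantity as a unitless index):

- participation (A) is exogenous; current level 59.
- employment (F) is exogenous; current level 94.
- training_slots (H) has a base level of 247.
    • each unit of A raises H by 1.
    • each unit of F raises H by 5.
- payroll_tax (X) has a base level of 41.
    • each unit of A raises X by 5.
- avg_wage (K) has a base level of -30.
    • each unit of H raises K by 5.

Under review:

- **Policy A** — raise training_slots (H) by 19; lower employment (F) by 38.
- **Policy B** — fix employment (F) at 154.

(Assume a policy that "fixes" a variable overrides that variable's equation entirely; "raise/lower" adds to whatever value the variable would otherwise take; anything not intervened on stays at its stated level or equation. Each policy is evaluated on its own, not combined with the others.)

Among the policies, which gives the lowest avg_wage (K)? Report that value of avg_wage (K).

2995

Policy A (H + 19, F − 38):
  A = 59
  F = 94 − 38 = 56
  H = 247 + 59 + 5·56 (+19 from intervention) = 605
  K = -30 + 5·605 = 2995
Policy B (F := 154):
  A = 59
  F = 154
  H = 247 + 59 + 5·154 = 1076
  K = -30 + 5·1076 = 5350
Comparing — Policy A: K=2995, Policy B: K=5350. Lowest is 2995 (Policy A).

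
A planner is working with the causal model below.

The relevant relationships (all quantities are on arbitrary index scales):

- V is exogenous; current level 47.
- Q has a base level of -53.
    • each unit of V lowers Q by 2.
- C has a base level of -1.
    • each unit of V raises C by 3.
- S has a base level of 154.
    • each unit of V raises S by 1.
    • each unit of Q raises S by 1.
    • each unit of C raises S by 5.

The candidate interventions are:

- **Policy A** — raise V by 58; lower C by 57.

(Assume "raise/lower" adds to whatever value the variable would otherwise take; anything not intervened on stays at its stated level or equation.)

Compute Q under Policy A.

-263

Policy A (V + 58, C − 57):
  V = 47 + 58 = 105
  Q = -53 − 2·105 = -263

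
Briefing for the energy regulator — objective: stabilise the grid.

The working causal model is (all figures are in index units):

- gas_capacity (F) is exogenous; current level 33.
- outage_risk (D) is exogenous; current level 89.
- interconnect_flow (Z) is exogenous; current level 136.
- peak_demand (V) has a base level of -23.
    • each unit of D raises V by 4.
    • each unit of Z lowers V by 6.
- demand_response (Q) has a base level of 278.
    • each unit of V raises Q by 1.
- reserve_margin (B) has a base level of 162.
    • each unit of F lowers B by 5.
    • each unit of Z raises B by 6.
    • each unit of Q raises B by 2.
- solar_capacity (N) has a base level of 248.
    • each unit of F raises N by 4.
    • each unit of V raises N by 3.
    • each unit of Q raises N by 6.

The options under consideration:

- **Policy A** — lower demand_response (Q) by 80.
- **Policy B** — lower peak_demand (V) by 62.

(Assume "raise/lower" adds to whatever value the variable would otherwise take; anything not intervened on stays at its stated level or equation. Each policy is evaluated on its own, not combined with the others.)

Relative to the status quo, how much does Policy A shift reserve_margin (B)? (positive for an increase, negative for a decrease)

Baseline:
  F = 33
  D = 89
  Z = 136
  V = -23 + 4·89 − 6·136 = -483
  Q = 278 + (-483) = -205
  B = 162 − 5·33 + 6·136 + 2·(-205) = 403
Policy A (Q − 80):
  F = 33
  D = 89
  Z = 136
  V = -23 + 4·89 − 6·136 = -483
  Q = 278 + (-483) (−80 from intervention) = -285
  B = 162 − 5·33 + 6·136 + 2·(-285) = 243
Change in B: 243 − 403 = -160

-160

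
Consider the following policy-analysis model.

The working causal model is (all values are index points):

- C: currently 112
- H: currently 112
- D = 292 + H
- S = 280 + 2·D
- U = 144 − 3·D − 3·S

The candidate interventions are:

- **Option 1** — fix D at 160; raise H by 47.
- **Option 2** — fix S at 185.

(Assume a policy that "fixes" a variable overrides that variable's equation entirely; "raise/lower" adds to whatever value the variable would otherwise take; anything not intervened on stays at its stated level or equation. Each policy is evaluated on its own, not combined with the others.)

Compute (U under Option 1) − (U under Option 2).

-513

Option 1 (D := 160, H + 47):
  H = 112 + 47 = 159
  D = 160
  S = 280 + 2·160 = 600
  U = 144 − 3·160 − 3·600 = -2136
Option 2 (S := 185):
  H = 112
  D = 292 + 112 = 404
  S = 185
  U = 144 − 3·404 − 3·185 = -1623
U: -2136 − (-1623) = -513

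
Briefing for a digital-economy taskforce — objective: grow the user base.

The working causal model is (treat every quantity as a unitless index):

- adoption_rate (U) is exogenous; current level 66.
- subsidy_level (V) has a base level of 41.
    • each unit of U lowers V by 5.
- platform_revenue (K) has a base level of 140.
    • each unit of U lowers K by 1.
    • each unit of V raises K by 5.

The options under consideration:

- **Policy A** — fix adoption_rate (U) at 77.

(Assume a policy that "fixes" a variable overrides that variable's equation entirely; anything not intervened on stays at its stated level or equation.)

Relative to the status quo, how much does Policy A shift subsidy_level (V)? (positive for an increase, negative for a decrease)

Baseline:
  U = 66
  V = 41 − 5·66 = -289
Policy A (U := 77):
  U = 77
  V = 41 − 5·77 = -344
Change in V: -344 − (-289) = -55

-55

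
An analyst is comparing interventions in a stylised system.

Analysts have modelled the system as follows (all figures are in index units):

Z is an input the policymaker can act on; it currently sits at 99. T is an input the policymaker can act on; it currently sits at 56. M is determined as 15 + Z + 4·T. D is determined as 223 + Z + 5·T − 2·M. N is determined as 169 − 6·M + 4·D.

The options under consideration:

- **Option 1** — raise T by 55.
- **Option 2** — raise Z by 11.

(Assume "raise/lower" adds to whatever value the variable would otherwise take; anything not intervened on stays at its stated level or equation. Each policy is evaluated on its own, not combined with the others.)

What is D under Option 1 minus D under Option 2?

Option 1 (T + 55):
  Z = 99
  T = 56 + 55 = 111
  M = 15 + 99 + 4·111 = 558
  D = 223 + 99 + 5·111 − 2·558 = -239
Option 2 (Z + 11):
  Z = 99 + 11 = 110
  T = 56
  M = 15 + 110 + 4·56 = 349
  D = 223 + 110 + 5·56 − 2·349 = -85
D: -239 − (-85) = -154

-154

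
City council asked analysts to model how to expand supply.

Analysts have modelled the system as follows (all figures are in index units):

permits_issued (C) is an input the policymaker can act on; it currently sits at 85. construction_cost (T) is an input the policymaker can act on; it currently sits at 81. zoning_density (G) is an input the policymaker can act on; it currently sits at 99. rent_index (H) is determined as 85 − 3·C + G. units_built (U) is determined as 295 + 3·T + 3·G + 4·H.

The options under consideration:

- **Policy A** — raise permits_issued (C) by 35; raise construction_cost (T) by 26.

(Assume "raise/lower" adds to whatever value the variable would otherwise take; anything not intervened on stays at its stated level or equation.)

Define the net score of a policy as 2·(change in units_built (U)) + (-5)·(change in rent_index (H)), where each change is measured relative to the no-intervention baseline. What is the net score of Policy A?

-159

Baseline:
  C = 85
  T = 81
  G = 99
  H = 85 − 3·85 + 99 = -71
  U = 295 + 3·81 + 3·99 + 4·(-71) = 551
Policy A (C + 35, T + 26):
  C = 85 + 35 = 120
  T = 81 + 26 = 107
  G = 99
  H = 85 − 3·120 + 99 = -176
  U = 295 + 3·107 + 3·99 + 4·(-176) = 209
ΔU = 209 − 551 = -342; ΔH = -176 − (-71) = -105
Score = 2·(-342) + (-5)·(-105) = -159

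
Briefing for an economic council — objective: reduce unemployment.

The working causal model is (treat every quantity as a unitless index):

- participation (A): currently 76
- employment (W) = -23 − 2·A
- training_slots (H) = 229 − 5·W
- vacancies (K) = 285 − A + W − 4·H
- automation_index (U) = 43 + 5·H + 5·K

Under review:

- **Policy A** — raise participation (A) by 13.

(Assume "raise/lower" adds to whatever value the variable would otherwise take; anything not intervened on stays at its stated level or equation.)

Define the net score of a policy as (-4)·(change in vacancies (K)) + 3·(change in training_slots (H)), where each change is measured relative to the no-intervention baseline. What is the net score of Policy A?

2626

Baseline:
  A = 76
  W = -23 − 2·76 = -175
  H = 229 − 5·(-175) = 1104
  K = 285 − 76 + (-175) − 4·1104 = -4382
Policy A (A + 13):
  A = 76 + 13 = 89
  W = -23 − 2·89 = -201
  H = 229 − 5·(-201) = 1234
  K = 285 − 89 + (-201) − 4·1234 = -4941
ΔK = -4941 − (-4382) = -559; ΔH = 1234 − 1104 = 130
Score = (-4)·(-559) + 3·130 = 2626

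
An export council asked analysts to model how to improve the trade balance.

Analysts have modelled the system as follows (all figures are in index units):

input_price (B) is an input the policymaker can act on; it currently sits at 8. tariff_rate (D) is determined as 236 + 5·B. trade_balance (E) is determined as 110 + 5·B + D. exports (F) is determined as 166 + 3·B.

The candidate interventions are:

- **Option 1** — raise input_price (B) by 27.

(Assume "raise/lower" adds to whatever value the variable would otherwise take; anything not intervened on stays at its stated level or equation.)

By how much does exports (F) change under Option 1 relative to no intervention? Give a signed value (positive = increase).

Baseline:
  B = 8
  F = 166 + 3·8 = 190
Option 1 (B + 27):
  B = 8 + 27 = 35
  F = 166 + 3·35 = 271
Change in F: 271 − 190 = 81

81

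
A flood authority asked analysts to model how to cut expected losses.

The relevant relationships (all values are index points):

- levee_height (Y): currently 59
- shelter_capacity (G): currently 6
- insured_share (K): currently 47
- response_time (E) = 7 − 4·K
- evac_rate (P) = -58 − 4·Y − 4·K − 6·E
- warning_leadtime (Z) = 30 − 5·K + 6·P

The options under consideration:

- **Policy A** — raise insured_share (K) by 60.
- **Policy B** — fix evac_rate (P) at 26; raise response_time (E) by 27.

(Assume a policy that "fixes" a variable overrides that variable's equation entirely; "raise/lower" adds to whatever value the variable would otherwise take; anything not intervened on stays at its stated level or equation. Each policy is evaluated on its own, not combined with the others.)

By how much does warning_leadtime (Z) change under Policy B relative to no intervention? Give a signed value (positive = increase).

-3468

Baseline:
  Y = 59
  K = 47
  E = 7 − 4·47 = -181
  P = -58 − 4·59 − 4·47 − 6·(-181) = 604
  Z = 30 − 5·47 + 6·604 = 3419
Policy B (P := 26, E + 27):
  Y = 59
  K = 47
  E = 7 − 4·47 (+27 from intervention) = -154
  P = 26
  Z = 30 − 5·47 + 6·26 = -49
Change in Z: -49 − 3419 = -3468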